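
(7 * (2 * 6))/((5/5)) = 84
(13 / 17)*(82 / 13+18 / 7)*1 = 808 / 119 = 6.79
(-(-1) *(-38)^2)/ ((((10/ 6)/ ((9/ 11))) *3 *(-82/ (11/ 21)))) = -2166/ 1435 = -1.51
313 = 313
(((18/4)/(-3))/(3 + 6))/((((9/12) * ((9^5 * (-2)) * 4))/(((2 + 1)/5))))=1/3542940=0.00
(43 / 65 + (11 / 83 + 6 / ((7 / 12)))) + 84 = 3590688 / 37765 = 95.08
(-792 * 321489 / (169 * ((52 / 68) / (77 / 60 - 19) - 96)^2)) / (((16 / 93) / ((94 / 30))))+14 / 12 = -560649073628211001 / 188547258263520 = -2973.52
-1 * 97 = -97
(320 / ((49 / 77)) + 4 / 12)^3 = 1179926954263 / 9261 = 127408158.33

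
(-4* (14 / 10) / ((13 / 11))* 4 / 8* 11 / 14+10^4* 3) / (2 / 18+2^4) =17548911 / 9425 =1861.95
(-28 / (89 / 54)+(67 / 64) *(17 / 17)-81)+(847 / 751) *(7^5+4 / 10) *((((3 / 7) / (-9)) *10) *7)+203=-809513976817 / 12833088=-63080.22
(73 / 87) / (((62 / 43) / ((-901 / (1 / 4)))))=-5656478 / 2697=-2097.32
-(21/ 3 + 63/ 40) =-343/ 40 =-8.58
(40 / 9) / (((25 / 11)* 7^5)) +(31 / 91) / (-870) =-156941 / 570261510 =-0.00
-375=-375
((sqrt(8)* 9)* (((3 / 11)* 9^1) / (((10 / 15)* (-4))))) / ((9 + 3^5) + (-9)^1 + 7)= -729* sqrt(2) / 11000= -0.09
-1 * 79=-79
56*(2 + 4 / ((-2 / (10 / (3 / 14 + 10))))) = 336 / 143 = 2.35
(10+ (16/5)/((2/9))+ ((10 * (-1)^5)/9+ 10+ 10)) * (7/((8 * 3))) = 3409/270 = 12.63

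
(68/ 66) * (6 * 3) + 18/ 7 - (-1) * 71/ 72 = 122539/ 5544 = 22.10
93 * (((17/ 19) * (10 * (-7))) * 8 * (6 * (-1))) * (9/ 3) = 838762.11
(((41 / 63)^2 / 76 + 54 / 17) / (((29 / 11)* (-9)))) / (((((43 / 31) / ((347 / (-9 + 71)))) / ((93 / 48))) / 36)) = -1930783428431 / 51156409248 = -37.74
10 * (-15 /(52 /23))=-1725 /26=-66.35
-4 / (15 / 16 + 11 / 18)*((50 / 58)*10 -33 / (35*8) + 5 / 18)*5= -5133496 / 45269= -113.40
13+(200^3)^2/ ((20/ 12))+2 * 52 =38400000000117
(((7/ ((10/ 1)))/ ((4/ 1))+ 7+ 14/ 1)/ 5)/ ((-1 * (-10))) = 847/ 2000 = 0.42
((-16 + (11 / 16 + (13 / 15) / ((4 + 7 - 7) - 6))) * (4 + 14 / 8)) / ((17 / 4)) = -86917 / 4080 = -21.30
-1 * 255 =-255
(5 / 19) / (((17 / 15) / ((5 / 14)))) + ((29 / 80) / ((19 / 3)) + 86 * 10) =155582153 / 180880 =860.14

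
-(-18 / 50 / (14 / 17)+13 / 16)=-1051 / 2800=-0.38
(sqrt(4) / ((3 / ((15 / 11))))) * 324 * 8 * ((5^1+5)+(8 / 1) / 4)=311040 / 11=28276.36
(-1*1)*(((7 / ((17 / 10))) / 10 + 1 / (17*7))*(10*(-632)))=316000 / 119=2655.46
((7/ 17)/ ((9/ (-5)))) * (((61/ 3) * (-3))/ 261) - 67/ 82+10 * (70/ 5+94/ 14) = 4730530613/ 22921542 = 206.38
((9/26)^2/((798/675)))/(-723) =-6075/43335656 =-0.00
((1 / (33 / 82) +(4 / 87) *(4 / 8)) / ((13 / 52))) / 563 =3200 / 179597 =0.02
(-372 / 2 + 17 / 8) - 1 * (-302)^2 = -731103 / 8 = -91387.88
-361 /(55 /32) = -11552 /55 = -210.04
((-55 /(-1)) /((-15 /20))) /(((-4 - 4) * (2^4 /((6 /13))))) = 0.26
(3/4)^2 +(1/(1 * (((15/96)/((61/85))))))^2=62590489/2890000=21.66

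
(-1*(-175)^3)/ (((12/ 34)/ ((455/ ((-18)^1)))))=-41454765625/ 108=-383840422.45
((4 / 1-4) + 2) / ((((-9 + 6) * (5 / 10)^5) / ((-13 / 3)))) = 832 / 9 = 92.44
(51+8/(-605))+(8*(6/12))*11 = 57467/605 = 94.99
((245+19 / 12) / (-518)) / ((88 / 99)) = -8877 / 16576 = -0.54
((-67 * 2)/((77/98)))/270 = -938/1485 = -0.63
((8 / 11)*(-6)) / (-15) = 16 / 55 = 0.29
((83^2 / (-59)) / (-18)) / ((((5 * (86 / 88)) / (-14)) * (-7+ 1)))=1060906 / 342495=3.10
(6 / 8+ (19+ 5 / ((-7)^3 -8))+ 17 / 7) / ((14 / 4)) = 217831 / 34398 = 6.33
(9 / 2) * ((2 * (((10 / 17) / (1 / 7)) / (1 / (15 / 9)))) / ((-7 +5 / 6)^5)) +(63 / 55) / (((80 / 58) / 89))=191666139921207 / 2593463991800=73.90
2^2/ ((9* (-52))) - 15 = -1756/ 117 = -15.01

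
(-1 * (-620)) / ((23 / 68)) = 42160 / 23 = 1833.04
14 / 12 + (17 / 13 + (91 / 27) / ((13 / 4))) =3.51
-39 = -39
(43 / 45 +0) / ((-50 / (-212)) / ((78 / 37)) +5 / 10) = 118508 / 75885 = 1.56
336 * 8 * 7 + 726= 19542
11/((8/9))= 99/8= 12.38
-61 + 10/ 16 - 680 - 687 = -11419/ 8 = -1427.38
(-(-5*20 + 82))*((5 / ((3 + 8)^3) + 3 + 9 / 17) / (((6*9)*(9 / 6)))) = 159890 / 203643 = 0.79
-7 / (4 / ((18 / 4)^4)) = -45927 / 64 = -717.61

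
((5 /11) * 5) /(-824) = -25 /9064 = -0.00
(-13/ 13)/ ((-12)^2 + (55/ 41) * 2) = -41/ 6014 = -0.01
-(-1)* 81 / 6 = 27 / 2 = 13.50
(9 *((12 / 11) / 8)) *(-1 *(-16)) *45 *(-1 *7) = -68040 / 11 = -6185.45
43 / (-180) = -43 / 180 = -0.24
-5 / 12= -0.42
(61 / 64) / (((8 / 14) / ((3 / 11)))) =1281 / 2816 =0.45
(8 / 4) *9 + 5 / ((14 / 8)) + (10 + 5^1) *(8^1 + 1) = 1091 / 7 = 155.86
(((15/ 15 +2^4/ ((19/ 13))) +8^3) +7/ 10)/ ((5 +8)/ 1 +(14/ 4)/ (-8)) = 797464/ 19095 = 41.76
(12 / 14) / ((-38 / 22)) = -66 / 133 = -0.50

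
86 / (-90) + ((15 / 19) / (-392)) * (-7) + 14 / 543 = -0.92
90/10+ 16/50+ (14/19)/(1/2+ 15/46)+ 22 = 290713/9025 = 32.21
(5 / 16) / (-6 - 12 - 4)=-0.01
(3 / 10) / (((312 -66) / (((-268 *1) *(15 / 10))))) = -201 / 410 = -0.49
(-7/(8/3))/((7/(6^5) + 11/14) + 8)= -142884/478273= -0.30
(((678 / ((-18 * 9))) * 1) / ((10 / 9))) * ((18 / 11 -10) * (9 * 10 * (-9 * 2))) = -561384 / 11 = -51034.91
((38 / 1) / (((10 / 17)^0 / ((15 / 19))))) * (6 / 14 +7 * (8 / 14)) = 930 / 7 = 132.86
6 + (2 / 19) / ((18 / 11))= 1037 / 171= 6.06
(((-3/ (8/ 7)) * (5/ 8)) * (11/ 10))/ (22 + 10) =-231/ 4096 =-0.06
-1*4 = -4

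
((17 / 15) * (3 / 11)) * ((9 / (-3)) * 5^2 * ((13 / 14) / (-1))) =3315 / 154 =21.53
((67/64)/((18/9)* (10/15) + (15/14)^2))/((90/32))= 3283/21885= 0.15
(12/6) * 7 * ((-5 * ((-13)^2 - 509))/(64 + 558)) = 11900/311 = 38.26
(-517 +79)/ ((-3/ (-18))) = -2628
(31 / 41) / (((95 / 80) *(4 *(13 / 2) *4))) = 62 / 10127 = 0.01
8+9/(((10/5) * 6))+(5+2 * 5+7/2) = 109/4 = 27.25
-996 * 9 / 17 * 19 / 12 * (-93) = 1319949 / 17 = 77644.06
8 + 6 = 14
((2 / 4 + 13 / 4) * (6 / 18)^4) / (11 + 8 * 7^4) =5 / 2075652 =0.00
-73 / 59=-1.24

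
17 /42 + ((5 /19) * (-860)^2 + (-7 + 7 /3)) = 155312599 /798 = 194627.32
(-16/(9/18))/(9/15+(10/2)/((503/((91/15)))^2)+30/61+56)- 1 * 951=-18865313195727/19825658297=-951.56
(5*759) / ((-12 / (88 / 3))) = -27830 / 3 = -9276.67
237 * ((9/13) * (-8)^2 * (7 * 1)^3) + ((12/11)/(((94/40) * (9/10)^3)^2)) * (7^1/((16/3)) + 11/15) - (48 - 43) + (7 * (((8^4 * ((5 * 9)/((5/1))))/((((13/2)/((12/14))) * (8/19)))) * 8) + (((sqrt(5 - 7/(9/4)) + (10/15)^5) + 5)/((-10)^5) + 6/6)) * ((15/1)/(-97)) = sqrt(17)/1940000 + 904417126862831420789/258269697180000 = 3501832.14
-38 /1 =-38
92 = 92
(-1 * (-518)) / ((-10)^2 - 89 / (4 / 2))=28 / 3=9.33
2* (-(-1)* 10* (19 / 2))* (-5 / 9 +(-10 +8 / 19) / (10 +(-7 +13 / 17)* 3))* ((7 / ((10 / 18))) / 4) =48251 / 148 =326.02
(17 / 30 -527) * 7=-110551 / 30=-3685.03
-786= -786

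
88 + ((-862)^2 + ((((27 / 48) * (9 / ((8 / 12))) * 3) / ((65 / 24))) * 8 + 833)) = 48362099 / 65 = 744032.29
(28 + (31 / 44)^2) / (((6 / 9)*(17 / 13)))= 32.69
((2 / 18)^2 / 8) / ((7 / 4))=1 / 1134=0.00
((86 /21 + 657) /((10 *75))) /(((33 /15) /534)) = 213.95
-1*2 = -2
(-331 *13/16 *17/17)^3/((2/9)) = -717061735143/8192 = -87531950.09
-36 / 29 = -1.24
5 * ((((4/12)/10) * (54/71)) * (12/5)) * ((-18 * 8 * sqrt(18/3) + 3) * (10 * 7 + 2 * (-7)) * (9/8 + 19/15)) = 216972/1775 - 10414656 * sqrt(6)/1775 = -14249.93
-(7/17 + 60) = -60.41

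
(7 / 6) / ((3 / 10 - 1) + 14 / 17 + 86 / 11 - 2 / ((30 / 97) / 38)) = -935 / 190573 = -0.00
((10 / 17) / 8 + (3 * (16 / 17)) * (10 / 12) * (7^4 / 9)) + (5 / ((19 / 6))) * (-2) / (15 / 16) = 7260727 / 11628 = 624.42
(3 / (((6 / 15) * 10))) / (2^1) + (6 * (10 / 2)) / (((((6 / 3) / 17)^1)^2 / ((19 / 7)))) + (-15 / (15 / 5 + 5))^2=2637423 / 448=5887.10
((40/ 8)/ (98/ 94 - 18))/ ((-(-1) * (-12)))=235/ 9564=0.02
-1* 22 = -22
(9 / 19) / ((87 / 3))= 9 / 551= 0.02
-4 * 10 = -40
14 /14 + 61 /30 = 91 /30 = 3.03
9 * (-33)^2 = 9801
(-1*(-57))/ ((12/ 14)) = 133/ 2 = 66.50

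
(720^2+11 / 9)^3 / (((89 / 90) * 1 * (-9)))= -1015606750082804941310 / 64881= -15653376952926202.45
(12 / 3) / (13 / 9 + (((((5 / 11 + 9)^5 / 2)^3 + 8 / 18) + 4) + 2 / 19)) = 0.00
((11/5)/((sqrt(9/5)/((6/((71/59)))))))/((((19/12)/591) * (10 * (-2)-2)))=-138.72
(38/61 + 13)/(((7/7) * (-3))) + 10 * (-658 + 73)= -357127/61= -5854.54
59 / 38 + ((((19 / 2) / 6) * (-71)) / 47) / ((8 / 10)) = -61603 / 42864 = -1.44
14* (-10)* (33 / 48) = -385 / 4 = -96.25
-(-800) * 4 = 3200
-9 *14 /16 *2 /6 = -21 /8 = -2.62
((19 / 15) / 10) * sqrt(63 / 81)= 0.11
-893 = -893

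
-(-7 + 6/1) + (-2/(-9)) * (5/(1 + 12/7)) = 241/171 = 1.41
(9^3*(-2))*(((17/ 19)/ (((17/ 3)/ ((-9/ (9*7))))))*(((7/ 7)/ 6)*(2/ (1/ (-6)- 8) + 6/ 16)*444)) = 4126869/ 13034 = 316.62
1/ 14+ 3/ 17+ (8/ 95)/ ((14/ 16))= 7781/ 22610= 0.34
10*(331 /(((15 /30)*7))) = 6620 /7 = 945.71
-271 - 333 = -604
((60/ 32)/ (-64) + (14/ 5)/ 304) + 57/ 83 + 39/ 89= 396981301/ 359303680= 1.10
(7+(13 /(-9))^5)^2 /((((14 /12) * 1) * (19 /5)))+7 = 1099747450777 /154580775111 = 7.11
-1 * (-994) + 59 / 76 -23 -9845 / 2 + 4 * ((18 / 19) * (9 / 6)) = -299823 / 76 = -3945.04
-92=-92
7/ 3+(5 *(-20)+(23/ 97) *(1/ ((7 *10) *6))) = -3978917/ 40740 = -97.67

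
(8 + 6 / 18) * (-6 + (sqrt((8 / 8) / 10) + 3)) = -25 + 5 * sqrt(10) / 6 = -22.36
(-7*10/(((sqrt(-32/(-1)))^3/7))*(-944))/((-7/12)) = -6195*sqrt(2)/2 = -4380.53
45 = 45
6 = 6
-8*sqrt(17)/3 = -10.99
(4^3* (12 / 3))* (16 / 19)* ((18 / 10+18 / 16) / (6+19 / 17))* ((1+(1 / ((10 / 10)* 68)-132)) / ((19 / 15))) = -9161.28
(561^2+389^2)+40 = 466082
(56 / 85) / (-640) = -7 / 6800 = -0.00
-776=-776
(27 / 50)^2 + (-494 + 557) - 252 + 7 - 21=-506771 / 2500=-202.71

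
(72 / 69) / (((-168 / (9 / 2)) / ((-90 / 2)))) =1.26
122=122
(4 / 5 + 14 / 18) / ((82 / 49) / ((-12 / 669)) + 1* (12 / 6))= -6958 / 402615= -0.02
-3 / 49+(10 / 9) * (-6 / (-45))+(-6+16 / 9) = -5471 / 1323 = -4.14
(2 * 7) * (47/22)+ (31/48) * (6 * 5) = 4337/88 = 49.28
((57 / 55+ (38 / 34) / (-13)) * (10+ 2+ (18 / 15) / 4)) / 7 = 710448 / 425425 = 1.67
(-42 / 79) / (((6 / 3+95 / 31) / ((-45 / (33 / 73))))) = 1425690 / 136433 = 10.45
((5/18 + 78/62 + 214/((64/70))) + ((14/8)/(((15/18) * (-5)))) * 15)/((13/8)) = 5117939/36270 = 141.11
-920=-920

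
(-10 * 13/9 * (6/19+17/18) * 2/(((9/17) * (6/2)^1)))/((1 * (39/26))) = -1905020/124659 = -15.28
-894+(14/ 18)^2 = -72365/ 81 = -893.40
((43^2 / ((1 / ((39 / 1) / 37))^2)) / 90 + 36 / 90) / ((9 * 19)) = 317957 / 2340990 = 0.14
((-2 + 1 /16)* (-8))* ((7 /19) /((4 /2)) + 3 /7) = 5053 /532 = 9.50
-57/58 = -0.98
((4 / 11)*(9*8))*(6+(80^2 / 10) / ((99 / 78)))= 1616448 / 121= 13359.07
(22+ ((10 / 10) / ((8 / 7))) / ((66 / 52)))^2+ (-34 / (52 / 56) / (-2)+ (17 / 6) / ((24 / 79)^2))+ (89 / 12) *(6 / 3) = 3145702541 / 5436288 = 578.65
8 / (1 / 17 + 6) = 136 / 103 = 1.32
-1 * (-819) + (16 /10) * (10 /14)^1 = 5741 /7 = 820.14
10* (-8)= -80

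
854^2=729316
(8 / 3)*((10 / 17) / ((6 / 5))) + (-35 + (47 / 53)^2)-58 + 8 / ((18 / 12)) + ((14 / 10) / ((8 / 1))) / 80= -117684479561 / 1375286400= -85.57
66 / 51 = 22 / 17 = 1.29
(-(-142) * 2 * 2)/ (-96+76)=-142/ 5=-28.40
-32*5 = -160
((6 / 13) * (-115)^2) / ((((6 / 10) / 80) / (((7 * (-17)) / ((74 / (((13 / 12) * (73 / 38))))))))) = -5744278750 / 2109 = -2723697.84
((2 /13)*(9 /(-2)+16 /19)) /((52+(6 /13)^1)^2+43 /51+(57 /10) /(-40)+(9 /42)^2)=-1806277200 /8836217288827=-0.00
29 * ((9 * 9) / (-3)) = -783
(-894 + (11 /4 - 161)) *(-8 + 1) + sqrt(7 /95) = sqrt(665) /95 + 29463 /4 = 7366.02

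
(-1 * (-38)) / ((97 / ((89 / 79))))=3382 / 7663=0.44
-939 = -939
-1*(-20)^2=-400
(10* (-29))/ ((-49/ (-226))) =-65540/ 49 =-1337.55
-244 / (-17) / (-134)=-122 / 1139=-0.11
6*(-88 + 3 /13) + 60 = -6066 /13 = -466.62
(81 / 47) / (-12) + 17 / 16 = 0.92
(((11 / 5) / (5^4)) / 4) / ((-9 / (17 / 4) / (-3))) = 0.00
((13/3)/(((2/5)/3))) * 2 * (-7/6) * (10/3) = -2275/9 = -252.78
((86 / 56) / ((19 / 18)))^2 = 149769 / 70756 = 2.12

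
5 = 5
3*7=21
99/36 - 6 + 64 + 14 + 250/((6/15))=2799/4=699.75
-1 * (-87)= 87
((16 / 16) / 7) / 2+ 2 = 29 / 14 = 2.07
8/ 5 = 1.60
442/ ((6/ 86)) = 19006/ 3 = 6335.33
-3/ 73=-0.04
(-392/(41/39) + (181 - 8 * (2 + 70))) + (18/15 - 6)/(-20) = -767.64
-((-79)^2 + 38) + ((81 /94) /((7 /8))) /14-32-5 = -14545586 /2303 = -6315.93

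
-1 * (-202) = 202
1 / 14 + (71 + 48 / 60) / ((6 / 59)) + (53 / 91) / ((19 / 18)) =706.66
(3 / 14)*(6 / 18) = 1 / 14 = 0.07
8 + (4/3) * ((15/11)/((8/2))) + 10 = 203/11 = 18.45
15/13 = 1.15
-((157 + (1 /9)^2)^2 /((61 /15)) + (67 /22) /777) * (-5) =23040949690915 /760153086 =30310.93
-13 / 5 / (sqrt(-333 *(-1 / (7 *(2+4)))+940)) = -13 *sqrt(185794) / 66355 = -0.08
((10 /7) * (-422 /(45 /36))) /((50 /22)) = -212.21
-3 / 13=-0.23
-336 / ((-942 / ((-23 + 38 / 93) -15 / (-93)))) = -116816 / 14601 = -8.00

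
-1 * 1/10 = -1/10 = -0.10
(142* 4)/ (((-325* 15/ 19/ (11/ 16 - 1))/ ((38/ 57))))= 1349/ 2925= 0.46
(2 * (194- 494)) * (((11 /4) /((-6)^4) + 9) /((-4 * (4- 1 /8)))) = 1166675 /3348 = 348.47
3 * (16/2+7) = 45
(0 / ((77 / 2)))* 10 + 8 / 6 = 4 / 3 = 1.33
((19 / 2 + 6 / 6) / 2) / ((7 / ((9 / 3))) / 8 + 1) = 126 / 31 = 4.06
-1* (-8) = 8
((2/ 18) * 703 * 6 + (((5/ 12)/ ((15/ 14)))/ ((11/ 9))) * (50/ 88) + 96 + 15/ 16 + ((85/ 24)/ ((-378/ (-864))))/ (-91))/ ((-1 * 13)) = -697634401/ 16032016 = -43.52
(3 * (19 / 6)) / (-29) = -19 / 58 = -0.33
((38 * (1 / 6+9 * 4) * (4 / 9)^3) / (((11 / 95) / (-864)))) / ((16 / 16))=-802170880 / 891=-900304.02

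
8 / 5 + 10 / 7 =106 / 35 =3.03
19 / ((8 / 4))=19 / 2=9.50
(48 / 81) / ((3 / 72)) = 128 / 9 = 14.22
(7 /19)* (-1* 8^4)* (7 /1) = -200704 /19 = -10563.37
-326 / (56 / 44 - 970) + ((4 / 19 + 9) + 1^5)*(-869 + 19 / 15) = -4484414369 / 506160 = -8859.68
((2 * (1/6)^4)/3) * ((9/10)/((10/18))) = 1/1200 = 0.00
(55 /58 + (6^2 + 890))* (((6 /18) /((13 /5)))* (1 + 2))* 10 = 3565.19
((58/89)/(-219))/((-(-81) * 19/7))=-406/29996649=-0.00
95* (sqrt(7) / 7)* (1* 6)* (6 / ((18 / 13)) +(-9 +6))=760* sqrt(7) / 7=287.25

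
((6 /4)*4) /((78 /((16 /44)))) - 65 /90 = -1787 /2574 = -0.69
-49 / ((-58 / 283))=13867 / 58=239.09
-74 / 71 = -1.04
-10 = -10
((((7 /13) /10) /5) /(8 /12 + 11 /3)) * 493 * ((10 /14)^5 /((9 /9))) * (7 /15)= 12325 /115934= 0.11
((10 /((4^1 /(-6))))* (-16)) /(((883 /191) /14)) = 726.80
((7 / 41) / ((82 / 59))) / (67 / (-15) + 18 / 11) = -68145 / 1570054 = -0.04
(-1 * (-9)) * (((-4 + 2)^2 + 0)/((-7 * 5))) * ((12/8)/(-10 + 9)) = 54/35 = 1.54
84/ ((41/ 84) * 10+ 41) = 3528/ 1927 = 1.83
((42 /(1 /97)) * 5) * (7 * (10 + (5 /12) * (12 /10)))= 1497195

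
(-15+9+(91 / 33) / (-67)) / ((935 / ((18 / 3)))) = -26714 / 689095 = -0.04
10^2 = 100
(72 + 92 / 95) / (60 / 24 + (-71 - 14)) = -13864 / 15675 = -0.88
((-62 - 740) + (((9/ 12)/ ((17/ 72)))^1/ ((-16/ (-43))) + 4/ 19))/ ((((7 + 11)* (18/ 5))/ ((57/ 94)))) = -3416275/ 460224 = -7.42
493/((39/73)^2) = 1727.28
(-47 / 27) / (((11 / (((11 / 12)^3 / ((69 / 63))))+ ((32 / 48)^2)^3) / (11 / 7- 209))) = 55738287 / 2428000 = 22.96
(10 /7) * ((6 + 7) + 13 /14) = 975 /49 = 19.90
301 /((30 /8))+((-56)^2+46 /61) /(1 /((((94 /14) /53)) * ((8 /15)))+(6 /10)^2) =287.17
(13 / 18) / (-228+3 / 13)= -169 / 53298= -0.00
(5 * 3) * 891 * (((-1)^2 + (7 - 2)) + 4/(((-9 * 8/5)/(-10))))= 117315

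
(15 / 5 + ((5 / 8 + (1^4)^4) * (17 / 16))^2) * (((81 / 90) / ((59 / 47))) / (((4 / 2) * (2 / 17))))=704667663 / 38666240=18.22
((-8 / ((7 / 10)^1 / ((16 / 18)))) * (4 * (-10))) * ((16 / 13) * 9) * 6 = 2457600 / 91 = 27006.59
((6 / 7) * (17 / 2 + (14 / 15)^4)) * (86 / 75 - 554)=-38870717048 / 8859375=-4387.52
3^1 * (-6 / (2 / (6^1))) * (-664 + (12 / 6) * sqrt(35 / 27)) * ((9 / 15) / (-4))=-26892 / 5 + 9 * sqrt(105) / 5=-5359.96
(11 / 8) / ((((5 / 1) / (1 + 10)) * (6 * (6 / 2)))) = 121 / 720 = 0.17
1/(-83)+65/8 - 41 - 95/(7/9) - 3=-734523/4648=-158.03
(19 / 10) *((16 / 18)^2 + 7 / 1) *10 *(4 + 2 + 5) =131879 / 81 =1628.14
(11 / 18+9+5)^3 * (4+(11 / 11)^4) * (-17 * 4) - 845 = -1061388.89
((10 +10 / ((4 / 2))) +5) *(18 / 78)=60 / 13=4.62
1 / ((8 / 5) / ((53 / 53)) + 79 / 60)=12 / 35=0.34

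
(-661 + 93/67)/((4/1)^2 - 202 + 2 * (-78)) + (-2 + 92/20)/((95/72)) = 1116833/286425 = 3.90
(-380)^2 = 144400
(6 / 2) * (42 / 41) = 126 / 41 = 3.07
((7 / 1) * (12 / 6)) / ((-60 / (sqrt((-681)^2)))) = -1589 / 10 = -158.90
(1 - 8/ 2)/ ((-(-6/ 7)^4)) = 2401/ 432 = 5.56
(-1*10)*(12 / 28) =-30 / 7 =-4.29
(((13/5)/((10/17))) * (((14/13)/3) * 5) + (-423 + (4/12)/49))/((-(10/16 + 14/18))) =7321656/24745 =295.88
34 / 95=0.36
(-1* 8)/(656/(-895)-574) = 3580/257193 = 0.01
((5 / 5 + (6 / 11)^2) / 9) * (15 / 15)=157 / 1089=0.14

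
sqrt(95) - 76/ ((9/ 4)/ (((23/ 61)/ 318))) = -3496/ 87291 + sqrt(95) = 9.71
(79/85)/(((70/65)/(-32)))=-16432/595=-27.62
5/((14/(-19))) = -95/14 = -6.79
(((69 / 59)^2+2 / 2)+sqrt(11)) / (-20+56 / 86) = -0.29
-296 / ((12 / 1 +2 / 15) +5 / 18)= -26640 / 1117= -23.85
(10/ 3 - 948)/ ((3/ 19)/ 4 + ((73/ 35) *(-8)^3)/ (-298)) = -1123227560/ 4307799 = -260.74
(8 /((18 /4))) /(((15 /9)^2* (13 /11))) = 176 /325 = 0.54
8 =8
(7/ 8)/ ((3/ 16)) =14/ 3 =4.67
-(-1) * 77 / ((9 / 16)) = 1232 / 9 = 136.89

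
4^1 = 4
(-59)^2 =3481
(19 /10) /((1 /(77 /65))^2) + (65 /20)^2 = 4471333 /338000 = 13.23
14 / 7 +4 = 6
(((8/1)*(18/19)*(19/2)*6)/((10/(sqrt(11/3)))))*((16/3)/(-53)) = -384*sqrt(33)/265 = -8.32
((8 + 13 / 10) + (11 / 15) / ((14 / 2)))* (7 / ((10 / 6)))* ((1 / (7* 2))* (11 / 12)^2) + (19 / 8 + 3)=31231 / 4032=7.75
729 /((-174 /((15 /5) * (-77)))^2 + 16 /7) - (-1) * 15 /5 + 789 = 17719713 /16916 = 1047.51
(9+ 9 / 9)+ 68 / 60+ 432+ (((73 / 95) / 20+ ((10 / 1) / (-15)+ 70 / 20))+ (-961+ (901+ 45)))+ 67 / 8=5008933 / 11400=439.38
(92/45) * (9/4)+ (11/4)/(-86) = 7857/1720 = 4.57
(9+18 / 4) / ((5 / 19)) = 513 / 10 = 51.30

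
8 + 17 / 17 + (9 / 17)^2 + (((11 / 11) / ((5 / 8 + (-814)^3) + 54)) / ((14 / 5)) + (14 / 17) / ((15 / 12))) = 86757317573782 / 8728890398445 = 9.94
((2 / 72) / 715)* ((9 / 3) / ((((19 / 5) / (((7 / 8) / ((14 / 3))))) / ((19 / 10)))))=1 / 91520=0.00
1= 1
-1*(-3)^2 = -9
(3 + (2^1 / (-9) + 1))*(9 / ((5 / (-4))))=-136 / 5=-27.20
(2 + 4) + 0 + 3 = 9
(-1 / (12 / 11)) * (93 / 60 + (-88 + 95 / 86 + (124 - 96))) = 180829 / 3440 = 52.57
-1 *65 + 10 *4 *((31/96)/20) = -3089/48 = -64.35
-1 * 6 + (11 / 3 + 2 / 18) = -20 / 9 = -2.22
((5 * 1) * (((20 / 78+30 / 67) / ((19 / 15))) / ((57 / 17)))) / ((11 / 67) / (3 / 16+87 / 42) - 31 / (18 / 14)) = -53958000 / 1564594577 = -0.03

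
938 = 938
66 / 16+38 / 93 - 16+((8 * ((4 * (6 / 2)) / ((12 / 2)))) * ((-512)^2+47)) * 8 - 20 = 24968949901 / 744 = 33560416.53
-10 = -10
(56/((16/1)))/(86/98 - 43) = -343/4128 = -0.08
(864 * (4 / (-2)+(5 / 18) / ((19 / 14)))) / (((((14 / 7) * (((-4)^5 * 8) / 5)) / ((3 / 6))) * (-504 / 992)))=-47585 / 102144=-0.47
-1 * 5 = -5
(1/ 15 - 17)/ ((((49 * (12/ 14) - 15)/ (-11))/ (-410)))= -229108/ 81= -2828.49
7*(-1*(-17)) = 119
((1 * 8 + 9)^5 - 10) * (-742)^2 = 781716643708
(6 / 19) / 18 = 0.02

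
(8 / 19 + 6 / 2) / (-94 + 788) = 65 / 13186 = 0.00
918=918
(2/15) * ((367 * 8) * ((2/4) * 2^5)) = 93952/15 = 6263.47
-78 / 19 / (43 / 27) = -2106 / 817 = -2.58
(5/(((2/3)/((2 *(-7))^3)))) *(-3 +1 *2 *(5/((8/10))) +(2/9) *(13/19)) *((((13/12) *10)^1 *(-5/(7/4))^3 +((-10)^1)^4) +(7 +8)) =-1939180171.64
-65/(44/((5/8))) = -325/352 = -0.92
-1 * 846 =-846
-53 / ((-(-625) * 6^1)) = -53 / 3750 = -0.01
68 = 68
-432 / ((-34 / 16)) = 3456 / 17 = 203.29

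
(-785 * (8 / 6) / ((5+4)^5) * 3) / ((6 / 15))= -7850 / 59049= -0.13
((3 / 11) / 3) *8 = 8 / 11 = 0.73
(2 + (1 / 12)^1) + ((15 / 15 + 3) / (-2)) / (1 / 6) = -119 / 12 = -9.92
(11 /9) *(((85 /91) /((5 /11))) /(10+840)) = 121 /40950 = 0.00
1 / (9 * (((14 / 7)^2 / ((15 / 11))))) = 5 / 132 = 0.04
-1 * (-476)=476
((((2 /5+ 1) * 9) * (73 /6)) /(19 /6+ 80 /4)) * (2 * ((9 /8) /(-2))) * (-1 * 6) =124173 /2780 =44.67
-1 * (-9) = 9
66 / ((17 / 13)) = 858 / 17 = 50.47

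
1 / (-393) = -1 / 393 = -0.00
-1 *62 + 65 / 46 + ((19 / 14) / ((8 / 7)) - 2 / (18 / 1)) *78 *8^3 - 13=5922005 / 138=42913.08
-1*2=-2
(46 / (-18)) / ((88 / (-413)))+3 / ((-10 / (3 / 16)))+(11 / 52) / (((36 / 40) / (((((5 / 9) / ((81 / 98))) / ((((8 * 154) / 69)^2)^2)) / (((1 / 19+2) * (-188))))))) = 1969636055079406297 / 164996563115704320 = 11.94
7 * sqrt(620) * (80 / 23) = 1120 * sqrt(155) / 23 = 606.26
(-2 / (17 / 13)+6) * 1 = 4.47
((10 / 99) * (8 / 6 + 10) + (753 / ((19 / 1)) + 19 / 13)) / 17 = 3098530 / 1247103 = 2.48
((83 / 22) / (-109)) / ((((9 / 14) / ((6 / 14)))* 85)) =-83 / 305745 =-0.00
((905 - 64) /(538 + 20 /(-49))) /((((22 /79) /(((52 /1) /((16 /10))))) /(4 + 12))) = 423216430 /144881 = 2921.13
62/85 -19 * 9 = -14473/85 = -170.27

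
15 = 15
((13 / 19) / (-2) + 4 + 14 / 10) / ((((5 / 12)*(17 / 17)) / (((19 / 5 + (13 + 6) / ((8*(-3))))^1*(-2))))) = -18259 / 250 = -73.04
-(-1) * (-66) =-66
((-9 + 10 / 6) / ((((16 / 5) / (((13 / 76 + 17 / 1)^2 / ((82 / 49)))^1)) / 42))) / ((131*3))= -10709188875 / 248183168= -43.15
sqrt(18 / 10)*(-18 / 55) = -54*sqrt(5) / 275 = -0.44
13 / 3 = 4.33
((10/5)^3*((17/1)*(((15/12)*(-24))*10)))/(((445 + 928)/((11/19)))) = -448800/26087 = -17.20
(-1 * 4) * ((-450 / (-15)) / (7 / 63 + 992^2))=-1080 / 8856577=-0.00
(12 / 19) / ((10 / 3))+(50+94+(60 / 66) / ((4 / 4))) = 151628 / 1045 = 145.10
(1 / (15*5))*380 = 76 / 15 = 5.07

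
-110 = -110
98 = 98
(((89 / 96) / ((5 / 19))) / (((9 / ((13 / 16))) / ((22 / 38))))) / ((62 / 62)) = 12727 / 69120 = 0.18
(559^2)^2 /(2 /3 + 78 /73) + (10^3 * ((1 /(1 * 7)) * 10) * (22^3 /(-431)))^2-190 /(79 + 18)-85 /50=19298427443556528232829 /335510372540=57519614959.91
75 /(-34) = -75 /34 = -2.21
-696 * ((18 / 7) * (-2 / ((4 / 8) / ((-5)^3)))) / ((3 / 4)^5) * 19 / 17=-4513792000 / 1071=-4214558.36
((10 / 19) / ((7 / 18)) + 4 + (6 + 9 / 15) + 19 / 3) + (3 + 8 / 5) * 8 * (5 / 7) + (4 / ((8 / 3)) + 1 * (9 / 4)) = 385613 / 7980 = 48.32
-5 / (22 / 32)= -80 / 11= -7.27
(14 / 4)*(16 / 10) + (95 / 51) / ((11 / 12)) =7136 / 935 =7.63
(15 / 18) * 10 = 25 / 3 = 8.33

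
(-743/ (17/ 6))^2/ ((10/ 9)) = 61890.61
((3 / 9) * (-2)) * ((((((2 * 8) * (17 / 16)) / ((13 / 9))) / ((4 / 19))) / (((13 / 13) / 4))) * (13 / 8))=-242.25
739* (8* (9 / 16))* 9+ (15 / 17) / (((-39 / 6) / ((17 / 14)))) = 29929.34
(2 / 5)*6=12 / 5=2.40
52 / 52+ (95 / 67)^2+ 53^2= 12623115 / 4489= 2812.01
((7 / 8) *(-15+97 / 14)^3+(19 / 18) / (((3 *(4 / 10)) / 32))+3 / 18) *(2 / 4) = -36560747 / 169344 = -215.90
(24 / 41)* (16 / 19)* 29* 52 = 579072 / 779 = 743.35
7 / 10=0.70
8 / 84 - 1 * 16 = -334 / 21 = -15.90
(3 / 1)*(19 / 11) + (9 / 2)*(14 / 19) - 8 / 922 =817900 / 96349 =8.49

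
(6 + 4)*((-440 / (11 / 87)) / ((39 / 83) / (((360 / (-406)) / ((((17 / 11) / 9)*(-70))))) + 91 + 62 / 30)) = -8578548000 / 24512069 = -349.97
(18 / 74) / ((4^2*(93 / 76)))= 0.01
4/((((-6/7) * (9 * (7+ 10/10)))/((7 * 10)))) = -245/54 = -4.54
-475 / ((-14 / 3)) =1425 / 14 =101.79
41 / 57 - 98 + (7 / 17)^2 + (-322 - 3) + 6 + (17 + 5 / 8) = -52514099 / 131784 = -398.49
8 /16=1 /2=0.50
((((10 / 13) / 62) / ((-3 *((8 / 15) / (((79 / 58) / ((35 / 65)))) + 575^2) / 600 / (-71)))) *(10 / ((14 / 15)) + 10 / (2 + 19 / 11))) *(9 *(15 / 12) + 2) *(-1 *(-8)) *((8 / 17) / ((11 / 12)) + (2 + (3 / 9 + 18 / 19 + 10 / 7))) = 4454125266390050000 / 1127027484145075051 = 3.95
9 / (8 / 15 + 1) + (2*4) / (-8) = 112 / 23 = 4.87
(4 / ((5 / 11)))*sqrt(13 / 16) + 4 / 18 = 2 / 9 + 11*sqrt(13) / 5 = 8.15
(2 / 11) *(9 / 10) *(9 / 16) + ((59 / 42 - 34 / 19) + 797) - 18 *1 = 273419719 / 351120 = 778.71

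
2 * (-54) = -108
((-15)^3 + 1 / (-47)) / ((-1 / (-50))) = -7931300 / 47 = -168751.06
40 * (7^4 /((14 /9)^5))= 295245 /28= 10544.46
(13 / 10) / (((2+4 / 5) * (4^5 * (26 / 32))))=1 / 1792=0.00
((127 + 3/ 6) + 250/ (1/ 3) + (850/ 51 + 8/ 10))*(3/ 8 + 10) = 2228467/ 240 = 9285.28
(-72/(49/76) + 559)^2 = 480442561/2401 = 200101.02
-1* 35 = -35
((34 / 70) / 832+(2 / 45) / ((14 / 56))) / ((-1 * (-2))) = 9349 / 104832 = 0.09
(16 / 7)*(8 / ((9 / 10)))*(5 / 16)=400 / 63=6.35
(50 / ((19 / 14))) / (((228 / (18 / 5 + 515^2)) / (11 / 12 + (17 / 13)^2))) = 77001785 / 684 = 112575.71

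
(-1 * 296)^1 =-296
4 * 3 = 12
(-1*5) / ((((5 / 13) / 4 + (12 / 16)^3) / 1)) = -4160 / 431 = -9.65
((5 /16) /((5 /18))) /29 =9 /232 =0.04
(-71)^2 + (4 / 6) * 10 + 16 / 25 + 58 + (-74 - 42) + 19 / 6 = 749021 / 150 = 4993.47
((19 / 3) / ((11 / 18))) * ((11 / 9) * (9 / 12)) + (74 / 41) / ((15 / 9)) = 4339 / 410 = 10.58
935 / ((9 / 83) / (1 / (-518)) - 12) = -77605 / 5658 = -13.72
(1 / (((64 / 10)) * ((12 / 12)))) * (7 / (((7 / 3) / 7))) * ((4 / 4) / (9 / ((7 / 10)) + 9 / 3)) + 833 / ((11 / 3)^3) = 26955439 / 1575904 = 17.10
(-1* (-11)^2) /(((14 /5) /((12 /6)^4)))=-4840 /7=-691.43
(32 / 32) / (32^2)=1 / 1024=0.00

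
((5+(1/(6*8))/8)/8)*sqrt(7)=1921*sqrt(7)/3072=1.65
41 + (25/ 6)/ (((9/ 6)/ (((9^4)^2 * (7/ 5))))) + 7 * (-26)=167403774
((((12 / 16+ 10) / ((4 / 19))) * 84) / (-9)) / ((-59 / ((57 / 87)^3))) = 2.27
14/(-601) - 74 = -44488/601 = -74.02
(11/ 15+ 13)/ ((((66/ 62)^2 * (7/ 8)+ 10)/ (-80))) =-25339648/ 253509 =-99.96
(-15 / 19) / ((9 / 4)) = -20 / 57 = -0.35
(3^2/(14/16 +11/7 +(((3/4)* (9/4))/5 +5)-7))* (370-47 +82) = 2041200/439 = 4649.66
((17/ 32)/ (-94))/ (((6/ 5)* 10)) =-17/ 36096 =-0.00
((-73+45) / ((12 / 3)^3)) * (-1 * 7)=49 / 16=3.06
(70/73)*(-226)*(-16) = 253120/73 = 3467.40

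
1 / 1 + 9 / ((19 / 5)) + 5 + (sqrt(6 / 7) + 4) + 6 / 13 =sqrt(42) / 7 + 3169 / 247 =13.76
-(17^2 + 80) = -369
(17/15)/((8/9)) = 51/40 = 1.28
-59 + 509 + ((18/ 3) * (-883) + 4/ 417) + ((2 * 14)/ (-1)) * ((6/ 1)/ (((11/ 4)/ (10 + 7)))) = -27001540/ 4587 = -5886.54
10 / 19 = 0.53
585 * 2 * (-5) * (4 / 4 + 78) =-462150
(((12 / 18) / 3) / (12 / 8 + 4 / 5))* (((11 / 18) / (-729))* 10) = -1100 / 1358127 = -0.00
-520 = -520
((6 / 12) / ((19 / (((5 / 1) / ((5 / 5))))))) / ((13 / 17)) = 85 / 494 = 0.17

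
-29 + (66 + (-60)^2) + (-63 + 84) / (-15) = 18178 / 5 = 3635.60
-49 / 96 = -0.51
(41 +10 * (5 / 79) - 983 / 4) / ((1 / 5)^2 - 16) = 1612525 / 126084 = 12.79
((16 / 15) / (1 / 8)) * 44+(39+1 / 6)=12439 / 30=414.63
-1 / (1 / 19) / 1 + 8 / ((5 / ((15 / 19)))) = -337 / 19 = -17.74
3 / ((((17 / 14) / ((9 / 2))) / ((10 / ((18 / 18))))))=1890 / 17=111.18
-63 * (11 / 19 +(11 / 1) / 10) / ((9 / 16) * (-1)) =17864 / 95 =188.04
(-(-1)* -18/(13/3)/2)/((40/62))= -837/260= -3.22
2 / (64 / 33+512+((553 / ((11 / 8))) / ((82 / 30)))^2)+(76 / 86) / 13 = 257307670517 / 3780113446720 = 0.07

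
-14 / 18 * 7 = -5.44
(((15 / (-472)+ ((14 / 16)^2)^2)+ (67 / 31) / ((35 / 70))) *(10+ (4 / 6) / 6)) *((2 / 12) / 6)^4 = 1108268525 / 37748953055232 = 0.00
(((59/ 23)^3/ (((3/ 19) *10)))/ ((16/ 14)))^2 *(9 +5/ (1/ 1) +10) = 746131459575649/ 355286133600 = 2100.09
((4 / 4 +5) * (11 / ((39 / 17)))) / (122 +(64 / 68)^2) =54043 / 230841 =0.23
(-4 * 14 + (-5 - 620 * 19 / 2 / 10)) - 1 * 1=-651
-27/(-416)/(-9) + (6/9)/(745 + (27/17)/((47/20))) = -4697387/743552160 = -0.01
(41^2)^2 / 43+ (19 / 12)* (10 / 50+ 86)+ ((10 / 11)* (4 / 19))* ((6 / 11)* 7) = 390599346713 / 5931420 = 65852.59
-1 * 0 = 0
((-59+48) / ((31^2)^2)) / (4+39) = -11 / 39711403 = -0.00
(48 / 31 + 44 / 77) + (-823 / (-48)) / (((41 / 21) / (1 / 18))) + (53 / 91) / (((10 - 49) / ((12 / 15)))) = 5620267973 / 2165173920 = 2.60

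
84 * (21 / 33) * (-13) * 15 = -114660 / 11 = -10423.64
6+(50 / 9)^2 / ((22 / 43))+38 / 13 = 802106 / 11583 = 69.25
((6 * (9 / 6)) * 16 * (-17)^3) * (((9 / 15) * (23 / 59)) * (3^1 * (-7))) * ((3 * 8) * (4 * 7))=688885295616 / 295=2335204391.92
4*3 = 12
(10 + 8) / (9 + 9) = 1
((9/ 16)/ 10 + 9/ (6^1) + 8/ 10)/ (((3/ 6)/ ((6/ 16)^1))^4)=30537/ 40960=0.75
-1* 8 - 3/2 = -19/2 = -9.50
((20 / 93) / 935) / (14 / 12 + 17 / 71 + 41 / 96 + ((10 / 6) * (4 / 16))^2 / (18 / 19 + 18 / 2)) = 5152896 / 41460810655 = 0.00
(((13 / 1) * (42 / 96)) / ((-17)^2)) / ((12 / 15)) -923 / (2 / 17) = -145109913 / 18496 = -7845.48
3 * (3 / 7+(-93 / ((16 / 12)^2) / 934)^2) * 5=10123100865 / 1563261952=6.48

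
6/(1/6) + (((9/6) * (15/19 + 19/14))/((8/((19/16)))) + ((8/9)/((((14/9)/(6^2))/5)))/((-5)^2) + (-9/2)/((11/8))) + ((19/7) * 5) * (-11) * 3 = -80925177/197120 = -410.54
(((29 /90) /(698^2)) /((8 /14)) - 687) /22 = -120495293077 /3858655680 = -31.23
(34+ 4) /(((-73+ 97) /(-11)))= -209 /12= -17.42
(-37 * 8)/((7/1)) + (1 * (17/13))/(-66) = -254087/6006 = -42.31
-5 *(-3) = 15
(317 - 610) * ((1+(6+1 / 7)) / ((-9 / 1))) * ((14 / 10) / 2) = 1465 / 9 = 162.78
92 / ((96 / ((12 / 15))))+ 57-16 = 41.77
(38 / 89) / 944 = 19 / 42008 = 0.00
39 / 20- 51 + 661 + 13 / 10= 2453 / 4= 613.25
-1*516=-516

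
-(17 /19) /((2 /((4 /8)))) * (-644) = 2737 /19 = 144.05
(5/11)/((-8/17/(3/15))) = -17/88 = -0.19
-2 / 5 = -0.40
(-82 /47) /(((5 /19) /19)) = -29602 /235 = -125.97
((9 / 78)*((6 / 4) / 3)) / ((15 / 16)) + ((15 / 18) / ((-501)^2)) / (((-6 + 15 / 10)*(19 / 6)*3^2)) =1545161506 / 25108885035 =0.06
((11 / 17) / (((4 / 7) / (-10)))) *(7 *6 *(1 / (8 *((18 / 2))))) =-2695 / 408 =-6.61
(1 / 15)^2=1 / 225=0.00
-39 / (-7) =39 / 7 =5.57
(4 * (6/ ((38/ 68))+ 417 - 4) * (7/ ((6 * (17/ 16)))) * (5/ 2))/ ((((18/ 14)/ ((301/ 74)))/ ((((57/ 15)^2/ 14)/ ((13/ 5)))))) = 1289222732/ 220779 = 5839.43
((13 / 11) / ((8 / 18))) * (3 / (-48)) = -117 / 704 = -0.17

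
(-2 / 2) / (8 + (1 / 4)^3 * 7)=-64 / 519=-0.12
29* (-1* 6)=-174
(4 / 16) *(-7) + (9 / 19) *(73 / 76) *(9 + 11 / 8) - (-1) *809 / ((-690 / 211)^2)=108102851107 / 1374976800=78.62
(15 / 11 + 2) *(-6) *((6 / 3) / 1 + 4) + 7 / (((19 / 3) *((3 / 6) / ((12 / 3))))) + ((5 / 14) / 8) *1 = -2626475 / 23408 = -112.20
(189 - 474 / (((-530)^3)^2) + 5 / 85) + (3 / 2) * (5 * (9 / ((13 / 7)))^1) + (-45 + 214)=965961645633795697623 / 2449161904754500000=394.40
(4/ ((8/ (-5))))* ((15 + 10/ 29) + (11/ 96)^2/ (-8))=-38.36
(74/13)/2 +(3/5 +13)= 1069/65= 16.45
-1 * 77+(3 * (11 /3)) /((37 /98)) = -1771 /37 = -47.86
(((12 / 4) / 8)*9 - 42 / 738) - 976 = -957119 / 984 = -972.68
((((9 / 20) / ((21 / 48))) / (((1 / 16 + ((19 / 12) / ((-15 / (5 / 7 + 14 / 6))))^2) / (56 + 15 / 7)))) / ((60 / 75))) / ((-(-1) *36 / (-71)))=-2106591300 / 2371681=-888.23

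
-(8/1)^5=-32768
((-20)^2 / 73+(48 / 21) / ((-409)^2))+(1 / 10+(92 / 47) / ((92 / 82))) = 294254017357 / 40175877770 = 7.32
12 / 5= 2.40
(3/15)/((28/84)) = 3/5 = 0.60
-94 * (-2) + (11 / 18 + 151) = 6113 / 18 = 339.61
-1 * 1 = -1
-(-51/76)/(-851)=-51/64676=-0.00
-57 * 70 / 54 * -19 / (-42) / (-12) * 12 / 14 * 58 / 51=52345 / 19278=2.72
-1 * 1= -1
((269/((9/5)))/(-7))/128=-1345/8064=-0.17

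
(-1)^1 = -1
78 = 78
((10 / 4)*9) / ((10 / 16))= 36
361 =361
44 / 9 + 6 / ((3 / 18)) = 368 / 9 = 40.89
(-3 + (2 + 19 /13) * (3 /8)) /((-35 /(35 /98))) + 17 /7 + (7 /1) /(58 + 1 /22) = 33403901 /13015184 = 2.57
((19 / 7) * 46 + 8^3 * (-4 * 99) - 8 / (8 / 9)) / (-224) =1418453 / 1568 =904.63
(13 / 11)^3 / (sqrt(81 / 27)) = 2197 *sqrt(3) / 3993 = 0.95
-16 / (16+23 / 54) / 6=-0.16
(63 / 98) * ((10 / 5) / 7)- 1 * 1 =-40 / 49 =-0.82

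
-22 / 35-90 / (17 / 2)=-6674 / 595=-11.22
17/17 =1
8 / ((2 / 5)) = 20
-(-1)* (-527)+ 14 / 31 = -16323 / 31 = -526.55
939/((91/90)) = 84510/91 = 928.68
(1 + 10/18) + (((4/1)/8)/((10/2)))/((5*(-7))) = 4891/3150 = 1.55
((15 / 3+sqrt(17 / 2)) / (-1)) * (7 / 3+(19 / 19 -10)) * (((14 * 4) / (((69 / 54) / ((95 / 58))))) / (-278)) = -798000 / 92713 -79800 * sqrt(34) / 92713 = -13.63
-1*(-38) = 38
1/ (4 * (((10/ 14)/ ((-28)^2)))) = 1372/ 5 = 274.40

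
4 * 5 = 20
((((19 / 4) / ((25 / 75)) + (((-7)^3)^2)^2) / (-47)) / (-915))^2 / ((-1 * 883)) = -3065299708400689597321 / 26128747393200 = -117315218.46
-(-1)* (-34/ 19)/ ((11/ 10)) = -340/ 209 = -1.63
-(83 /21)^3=-571787 /9261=-61.74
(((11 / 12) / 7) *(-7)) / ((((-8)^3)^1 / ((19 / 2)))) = 209 / 12288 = 0.02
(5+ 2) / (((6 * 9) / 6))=7 / 9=0.78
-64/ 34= -32/ 17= -1.88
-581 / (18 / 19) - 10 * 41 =-18419 / 18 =-1023.28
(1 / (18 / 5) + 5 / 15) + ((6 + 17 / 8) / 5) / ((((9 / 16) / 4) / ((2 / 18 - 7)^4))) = 3073550059 / 118098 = 26025.42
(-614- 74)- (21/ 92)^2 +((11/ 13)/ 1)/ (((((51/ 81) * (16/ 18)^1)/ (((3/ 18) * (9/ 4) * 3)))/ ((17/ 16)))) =-686.24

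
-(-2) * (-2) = -4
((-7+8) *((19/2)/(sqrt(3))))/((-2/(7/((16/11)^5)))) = -21419783 *sqrt(3)/12582912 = -2.95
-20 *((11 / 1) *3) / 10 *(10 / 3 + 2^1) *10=-3520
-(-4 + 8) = -4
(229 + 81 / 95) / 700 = 5459 / 16625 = 0.33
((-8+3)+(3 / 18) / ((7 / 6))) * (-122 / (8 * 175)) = 1037 / 2450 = 0.42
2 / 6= 1 / 3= 0.33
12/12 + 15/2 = 8.50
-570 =-570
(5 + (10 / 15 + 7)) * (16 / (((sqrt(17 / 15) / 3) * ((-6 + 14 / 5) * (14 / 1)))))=-12.75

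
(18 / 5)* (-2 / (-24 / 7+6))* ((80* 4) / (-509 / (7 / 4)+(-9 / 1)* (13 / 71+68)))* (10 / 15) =890624 / 1348617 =0.66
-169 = -169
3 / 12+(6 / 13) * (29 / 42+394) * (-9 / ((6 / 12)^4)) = -9548261 / 364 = -26231.49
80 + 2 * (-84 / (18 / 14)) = -152 / 3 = -50.67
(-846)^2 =715716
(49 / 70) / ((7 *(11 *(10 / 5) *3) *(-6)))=-1 / 3960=-0.00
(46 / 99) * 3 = 46 / 33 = 1.39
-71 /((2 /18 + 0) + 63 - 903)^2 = -5751 /57138481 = -0.00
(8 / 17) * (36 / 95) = 288 / 1615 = 0.18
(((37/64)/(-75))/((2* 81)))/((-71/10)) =37/5520960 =0.00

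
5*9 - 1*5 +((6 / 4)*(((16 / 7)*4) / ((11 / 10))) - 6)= 3578 / 77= 46.47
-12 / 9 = -4 / 3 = -1.33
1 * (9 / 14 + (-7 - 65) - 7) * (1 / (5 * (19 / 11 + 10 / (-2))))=12067 / 2520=4.79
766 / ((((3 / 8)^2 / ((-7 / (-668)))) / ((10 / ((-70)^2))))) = 0.12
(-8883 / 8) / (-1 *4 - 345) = 8883 / 2792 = 3.18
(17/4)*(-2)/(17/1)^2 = -1/34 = -0.03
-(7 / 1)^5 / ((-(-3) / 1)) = -16807 / 3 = -5602.33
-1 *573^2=-328329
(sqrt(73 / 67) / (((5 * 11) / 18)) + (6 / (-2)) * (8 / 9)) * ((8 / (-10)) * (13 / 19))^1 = 416 / 285 - 936 * sqrt(4891) / 350075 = 1.27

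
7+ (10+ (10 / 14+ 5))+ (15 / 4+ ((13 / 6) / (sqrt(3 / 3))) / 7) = 2249 / 84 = 26.77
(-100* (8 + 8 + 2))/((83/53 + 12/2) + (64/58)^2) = -204.93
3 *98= 294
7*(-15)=-105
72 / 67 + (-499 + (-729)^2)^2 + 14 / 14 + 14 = 18887260294465 / 67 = 281899407380.07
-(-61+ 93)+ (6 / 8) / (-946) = -121091 / 3784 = -32.00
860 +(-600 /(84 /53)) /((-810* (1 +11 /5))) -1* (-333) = 1193.15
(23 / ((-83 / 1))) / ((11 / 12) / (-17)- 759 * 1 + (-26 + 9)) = 4692 / 13140145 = 0.00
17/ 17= 1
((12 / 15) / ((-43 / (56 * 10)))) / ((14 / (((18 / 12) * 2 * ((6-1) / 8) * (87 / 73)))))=-5220 / 3139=-1.66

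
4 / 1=4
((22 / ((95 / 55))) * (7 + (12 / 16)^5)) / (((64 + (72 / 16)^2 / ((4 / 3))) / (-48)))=-2690193 / 48146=-55.88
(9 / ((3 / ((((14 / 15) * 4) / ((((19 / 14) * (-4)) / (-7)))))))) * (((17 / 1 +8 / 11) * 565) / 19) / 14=2159430 / 3971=543.80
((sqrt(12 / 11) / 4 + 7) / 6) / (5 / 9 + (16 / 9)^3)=243 *sqrt(33) / 198044 + 243 / 1286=0.20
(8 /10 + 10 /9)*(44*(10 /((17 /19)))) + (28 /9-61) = 134935 /153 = 881.93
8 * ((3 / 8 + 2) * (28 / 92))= 133 / 23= 5.78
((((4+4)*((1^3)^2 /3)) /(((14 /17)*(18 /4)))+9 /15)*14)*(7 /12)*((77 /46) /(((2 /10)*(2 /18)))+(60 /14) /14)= 14172155 /17388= 815.05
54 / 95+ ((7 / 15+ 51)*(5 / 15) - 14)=3184 / 855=3.72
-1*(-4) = 4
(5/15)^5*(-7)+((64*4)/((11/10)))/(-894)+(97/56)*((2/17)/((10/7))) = -39671171/270828360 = -0.15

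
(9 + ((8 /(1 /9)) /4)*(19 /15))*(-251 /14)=-39909 /70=-570.13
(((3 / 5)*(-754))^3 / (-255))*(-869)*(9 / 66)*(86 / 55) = -39316364129016 / 584375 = -67279339.69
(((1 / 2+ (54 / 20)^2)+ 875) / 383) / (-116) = -88279 / 4442800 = -0.02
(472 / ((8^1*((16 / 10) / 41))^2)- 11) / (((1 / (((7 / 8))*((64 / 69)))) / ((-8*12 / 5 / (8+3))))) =-17316901 / 2530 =-6844.62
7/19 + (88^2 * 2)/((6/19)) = 2795605/57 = 49045.70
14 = 14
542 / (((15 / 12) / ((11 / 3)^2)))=262328 / 45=5829.51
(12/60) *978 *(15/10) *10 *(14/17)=41076/17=2416.24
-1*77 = -77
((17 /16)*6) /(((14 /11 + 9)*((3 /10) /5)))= 10.34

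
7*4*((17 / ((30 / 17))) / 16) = 2023 / 120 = 16.86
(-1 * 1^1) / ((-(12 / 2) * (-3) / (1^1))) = -1 / 18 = -0.06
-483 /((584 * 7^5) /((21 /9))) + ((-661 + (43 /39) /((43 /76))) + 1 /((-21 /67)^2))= -15207297283 /23436504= -648.87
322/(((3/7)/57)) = 42826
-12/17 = -0.71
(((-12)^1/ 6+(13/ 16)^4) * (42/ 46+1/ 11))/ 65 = -566039/ 23429120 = -0.02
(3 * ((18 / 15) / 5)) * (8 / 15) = 48 / 125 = 0.38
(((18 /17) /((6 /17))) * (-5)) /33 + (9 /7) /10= -251 /770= -0.33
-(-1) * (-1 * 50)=-50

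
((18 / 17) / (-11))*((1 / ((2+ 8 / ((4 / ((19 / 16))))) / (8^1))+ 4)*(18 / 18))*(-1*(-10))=-432 / 77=-5.61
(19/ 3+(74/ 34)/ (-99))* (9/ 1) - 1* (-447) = 94211/ 187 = 503.80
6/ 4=3/ 2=1.50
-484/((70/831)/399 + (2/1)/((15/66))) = -57314070/1042099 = -55.00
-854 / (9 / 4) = -3416 / 9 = -379.56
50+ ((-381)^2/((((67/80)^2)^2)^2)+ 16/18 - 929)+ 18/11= 24075199874133132703789/40200700078107459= 598875.14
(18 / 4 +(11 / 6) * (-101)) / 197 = -542 / 591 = -0.92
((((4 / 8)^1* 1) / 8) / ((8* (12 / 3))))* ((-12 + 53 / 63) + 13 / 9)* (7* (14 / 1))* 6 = -357 / 32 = -11.16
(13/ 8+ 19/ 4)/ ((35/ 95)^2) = 18411/ 392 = 46.97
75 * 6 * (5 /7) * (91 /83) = 29250 /83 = 352.41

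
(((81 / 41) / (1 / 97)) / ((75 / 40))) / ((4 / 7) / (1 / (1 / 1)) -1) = -48888 / 205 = -238.48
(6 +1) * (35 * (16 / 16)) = 245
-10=-10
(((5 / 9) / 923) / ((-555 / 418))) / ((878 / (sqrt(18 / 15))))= -209 * sqrt(30) / 2023959015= -0.00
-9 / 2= -4.50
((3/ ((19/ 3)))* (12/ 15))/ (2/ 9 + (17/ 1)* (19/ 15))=324/ 18601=0.02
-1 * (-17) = 17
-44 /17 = -2.59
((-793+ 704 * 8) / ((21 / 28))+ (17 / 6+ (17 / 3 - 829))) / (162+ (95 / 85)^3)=34.47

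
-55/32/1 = -55/32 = -1.72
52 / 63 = 0.83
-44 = -44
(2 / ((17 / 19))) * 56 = 2128 / 17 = 125.18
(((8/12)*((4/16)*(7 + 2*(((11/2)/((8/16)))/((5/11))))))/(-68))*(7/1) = -1939/2040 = -0.95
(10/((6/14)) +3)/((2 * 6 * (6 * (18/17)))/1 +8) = 1343/4296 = 0.31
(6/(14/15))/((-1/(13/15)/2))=-78/7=-11.14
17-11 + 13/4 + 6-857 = -841.75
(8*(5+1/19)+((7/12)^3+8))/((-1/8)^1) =-1596277/4104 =-388.96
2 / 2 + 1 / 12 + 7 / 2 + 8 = 151 / 12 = 12.58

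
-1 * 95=-95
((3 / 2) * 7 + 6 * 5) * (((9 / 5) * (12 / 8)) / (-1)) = -2187 / 20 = -109.35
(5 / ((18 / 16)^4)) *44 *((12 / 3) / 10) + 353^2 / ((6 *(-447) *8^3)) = 54904874087 / 1001051136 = 54.85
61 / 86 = 0.71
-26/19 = -1.37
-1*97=-97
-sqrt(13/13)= -1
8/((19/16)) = 128/19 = 6.74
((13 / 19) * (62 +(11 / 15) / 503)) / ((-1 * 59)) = -6081413 / 8457945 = -0.72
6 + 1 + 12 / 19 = 145 / 19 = 7.63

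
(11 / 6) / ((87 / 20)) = 110 / 261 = 0.42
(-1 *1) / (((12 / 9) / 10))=-15 / 2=-7.50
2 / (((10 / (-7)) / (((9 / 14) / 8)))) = -9 / 80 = -0.11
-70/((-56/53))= 265/4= 66.25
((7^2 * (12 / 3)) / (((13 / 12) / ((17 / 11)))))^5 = 102195363774477106151424 / 59797108943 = 1709035195529.14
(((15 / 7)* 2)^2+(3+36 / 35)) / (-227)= -5487 / 55615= -0.10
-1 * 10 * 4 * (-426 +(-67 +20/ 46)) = 19702.61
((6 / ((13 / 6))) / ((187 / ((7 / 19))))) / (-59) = -0.00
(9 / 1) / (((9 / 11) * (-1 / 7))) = -77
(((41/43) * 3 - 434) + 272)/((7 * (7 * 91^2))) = -6843/17448067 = -0.00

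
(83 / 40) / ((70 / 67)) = 5561 / 2800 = 1.99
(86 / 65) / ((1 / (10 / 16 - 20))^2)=206615 / 416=496.67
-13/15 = -0.87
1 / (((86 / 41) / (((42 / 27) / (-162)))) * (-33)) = 287 / 2068902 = 0.00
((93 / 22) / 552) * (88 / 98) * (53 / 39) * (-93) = -50933 / 58604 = -0.87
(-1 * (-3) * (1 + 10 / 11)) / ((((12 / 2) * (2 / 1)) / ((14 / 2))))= 147 / 44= 3.34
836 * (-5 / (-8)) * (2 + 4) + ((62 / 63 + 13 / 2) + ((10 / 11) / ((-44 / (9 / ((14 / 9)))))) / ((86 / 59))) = 8240358781 / 2622312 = 3142.40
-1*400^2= -160000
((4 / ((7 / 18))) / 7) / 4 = 18 / 49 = 0.37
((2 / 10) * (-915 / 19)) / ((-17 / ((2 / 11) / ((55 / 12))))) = 4392 / 195415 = 0.02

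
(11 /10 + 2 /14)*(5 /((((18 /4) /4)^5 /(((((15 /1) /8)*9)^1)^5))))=66065625 /14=4718973.21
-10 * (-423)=4230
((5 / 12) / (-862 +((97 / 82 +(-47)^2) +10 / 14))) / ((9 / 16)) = 11480 / 20905209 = 0.00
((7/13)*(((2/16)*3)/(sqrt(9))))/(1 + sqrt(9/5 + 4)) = -35/2496 + 7*sqrt(145)/2496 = 0.02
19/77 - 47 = -3600/77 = -46.75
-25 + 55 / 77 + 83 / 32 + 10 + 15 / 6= -2059 / 224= -9.19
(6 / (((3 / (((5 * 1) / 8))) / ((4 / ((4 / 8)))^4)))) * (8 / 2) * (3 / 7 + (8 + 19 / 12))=4305920 / 21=205043.81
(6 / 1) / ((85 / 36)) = 216 / 85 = 2.54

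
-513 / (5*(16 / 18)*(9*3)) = -171 / 40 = -4.28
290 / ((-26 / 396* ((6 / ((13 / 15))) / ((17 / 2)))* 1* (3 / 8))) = -43384 / 3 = -14461.33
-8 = -8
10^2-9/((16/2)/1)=791/8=98.88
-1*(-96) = 96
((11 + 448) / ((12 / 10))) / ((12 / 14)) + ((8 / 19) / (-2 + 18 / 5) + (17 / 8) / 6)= 446.87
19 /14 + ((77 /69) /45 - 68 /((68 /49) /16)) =-782.62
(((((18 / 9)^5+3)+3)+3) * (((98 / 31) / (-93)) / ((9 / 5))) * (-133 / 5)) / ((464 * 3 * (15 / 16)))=534394 / 33860835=0.02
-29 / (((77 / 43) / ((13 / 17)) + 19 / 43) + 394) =-16211 / 221802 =-0.07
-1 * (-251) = 251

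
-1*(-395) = 395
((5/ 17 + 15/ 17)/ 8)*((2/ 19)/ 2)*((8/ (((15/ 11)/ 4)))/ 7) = 176/ 6783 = 0.03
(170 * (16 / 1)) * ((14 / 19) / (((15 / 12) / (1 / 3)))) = 30464 / 57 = 534.46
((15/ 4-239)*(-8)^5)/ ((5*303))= 7708672/ 1515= 5088.23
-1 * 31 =-31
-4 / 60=-1 / 15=-0.07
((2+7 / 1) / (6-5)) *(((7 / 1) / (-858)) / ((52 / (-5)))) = 105 / 14872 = 0.01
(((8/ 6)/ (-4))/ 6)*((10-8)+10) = -2/ 3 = -0.67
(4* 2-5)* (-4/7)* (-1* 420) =720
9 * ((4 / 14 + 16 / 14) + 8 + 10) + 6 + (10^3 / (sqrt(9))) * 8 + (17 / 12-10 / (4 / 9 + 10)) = 11243837 / 3948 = 2847.98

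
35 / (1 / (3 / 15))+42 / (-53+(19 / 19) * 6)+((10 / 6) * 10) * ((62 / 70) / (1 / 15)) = 74859 / 329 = 227.53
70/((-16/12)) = -105/2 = -52.50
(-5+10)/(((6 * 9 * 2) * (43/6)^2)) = 5/5547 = 0.00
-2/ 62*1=-1/ 31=-0.03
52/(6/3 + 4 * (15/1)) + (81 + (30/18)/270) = 411025/5022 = 81.84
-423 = -423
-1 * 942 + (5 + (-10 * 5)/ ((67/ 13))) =-63429/ 67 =-946.70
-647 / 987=-0.66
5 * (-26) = -130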